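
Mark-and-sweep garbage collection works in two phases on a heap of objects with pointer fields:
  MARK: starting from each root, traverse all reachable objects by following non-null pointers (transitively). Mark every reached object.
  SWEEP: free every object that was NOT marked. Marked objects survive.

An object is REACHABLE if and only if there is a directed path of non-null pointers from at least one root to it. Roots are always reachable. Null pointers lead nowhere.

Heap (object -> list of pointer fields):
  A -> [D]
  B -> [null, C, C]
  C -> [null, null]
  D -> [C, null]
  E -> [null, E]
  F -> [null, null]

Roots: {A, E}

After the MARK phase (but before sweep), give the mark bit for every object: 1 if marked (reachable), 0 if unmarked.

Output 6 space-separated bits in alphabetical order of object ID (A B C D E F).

Roots: A E
Mark A: refs=D, marked=A
Mark E: refs=null E, marked=A E
Mark D: refs=C null, marked=A D E
Mark C: refs=null null, marked=A C D E
Unmarked (collected): B F

Answer: 1 0 1 1 1 0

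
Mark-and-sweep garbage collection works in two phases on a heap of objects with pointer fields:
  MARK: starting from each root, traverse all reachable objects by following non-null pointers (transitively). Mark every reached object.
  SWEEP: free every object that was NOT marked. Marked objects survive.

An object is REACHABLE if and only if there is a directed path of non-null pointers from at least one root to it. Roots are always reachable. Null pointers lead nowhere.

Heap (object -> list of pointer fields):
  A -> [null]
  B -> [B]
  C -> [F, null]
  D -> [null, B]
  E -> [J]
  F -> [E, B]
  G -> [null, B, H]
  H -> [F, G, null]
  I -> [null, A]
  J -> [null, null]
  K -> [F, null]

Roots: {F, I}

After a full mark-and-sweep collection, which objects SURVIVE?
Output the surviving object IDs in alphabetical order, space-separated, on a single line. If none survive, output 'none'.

Roots: F I
Mark F: refs=E B, marked=F
Mark I: refs=null A, marked=F I
Mark E: refs=J, marked=E F I
Mark B: refs=B, marked=B E F I
Mark A: refs=null, marked=A B E F I
Mark J: refs=null null, marked=A B E F I J
Unmarked (collected): C D G H K

Answer: A B E F I J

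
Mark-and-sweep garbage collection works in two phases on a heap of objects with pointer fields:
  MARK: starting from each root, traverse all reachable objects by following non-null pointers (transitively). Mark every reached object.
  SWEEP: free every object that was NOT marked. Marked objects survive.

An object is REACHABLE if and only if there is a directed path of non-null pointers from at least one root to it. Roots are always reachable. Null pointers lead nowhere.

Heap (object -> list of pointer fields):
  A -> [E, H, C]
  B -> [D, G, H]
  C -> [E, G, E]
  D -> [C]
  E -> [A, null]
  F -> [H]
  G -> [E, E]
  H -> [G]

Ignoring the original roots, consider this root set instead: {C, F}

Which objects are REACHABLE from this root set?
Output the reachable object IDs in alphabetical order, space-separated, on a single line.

Answer: A C E F G H

Derivation:
Roots: C F
Mark C: refs=E G E, marked=C
Mark F: refs=H, marked=C F
Mark E: refs=A null, marked=C E F
Mark G: refs=E E, marked=C E F G
Mark H: refs=G, marked=C E F G H
Mark A: refs=E H C, marked=A C E F G H
Unmarked (collected): B D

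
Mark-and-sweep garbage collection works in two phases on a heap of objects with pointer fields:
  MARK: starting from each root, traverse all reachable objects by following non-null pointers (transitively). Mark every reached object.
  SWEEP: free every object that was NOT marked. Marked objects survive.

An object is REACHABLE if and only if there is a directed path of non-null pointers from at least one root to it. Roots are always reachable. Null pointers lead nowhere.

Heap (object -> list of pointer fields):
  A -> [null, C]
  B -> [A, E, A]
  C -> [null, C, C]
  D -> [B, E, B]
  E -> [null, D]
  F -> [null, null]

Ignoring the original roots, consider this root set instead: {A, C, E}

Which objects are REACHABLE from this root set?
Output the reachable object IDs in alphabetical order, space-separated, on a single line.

Answer: A B C D E

Derivation:
Roots: A C E
Mark A: refs=null C, marked=A
Mark C: refs=null C C, marked=A C
Mark E: refs=null D, marked=A C E
Mark D: refs=B E B, marked=A C D E
Mark B: refs=A E A, marked=A B C D E
Unmarked (collected): F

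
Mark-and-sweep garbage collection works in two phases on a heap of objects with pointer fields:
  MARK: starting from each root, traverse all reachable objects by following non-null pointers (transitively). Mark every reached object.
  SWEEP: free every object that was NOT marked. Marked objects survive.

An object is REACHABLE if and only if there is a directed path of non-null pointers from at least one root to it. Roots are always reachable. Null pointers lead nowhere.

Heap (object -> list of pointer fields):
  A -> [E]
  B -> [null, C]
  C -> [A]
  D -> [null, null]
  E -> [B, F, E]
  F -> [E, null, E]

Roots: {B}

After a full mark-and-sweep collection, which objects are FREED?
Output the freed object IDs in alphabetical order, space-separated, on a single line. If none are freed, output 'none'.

Roots: B
Mark B: refs=null C, marked=B
Mark C: refs=A, marked=B C
Mark A: refs=E, marked=A B C
Mark E: refs=B F E, marked=A B C E
Mark F: refs=E null E, marked=A B C E F
Unmarked (collected): D

Answer: D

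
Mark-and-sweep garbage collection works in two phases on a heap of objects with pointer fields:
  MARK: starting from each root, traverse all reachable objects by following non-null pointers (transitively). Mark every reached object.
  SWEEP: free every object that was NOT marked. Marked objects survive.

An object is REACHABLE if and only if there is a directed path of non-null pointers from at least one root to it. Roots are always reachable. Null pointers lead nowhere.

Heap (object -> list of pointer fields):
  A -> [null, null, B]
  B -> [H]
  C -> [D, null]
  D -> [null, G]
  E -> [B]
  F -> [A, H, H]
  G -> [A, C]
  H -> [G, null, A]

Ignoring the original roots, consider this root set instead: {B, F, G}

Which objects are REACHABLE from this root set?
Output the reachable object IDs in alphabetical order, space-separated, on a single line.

Answer: A B C D F G H

Derivation:
Roots: B F G
Mark B: refs=H, marked=B
Mark F: refs=A H H, marked=B F
Mark G: refs=A C, marked=B F G
Mark H: refs=G null A, marked=B F G H
Mark A: refs=null null B, marked=A B F G H
Mark C: refs=D null, marked=A B C F G H
Mark D: refs=null G, marked=A B C D F G H
Unmarked (collected): E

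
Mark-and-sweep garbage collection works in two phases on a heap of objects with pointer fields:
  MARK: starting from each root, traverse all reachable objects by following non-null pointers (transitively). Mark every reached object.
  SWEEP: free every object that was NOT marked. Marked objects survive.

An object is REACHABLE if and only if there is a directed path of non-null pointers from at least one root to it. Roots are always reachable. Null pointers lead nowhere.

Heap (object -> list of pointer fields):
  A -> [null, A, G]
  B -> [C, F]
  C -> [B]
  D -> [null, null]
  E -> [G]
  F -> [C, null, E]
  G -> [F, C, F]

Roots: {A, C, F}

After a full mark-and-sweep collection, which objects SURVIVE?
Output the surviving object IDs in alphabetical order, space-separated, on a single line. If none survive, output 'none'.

Answer: A B C E F G

Derivation:
Roots: A C F
Mark A: refs=null A G, marked=A
Mark C: refs=B, marked=A C
Mark F: refs=C null E, marked=A C F
Mark G: refs=F C F, marked=A C F G
Mark B: refs=C F, marked=A B C F G
Mark E: refs=G, marked=A B C E F G
Unmarked (collected): D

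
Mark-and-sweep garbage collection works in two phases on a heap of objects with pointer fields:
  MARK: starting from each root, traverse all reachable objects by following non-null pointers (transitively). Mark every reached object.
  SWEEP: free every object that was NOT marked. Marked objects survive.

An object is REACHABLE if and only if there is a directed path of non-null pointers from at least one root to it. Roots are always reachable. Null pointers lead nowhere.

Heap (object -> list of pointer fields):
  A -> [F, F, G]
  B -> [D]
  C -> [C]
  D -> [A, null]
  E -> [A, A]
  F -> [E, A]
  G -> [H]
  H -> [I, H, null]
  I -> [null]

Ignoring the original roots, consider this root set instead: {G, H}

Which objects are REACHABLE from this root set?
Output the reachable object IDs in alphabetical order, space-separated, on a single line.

Answer: G H I

Derivation:
Roots: G H
Mark G: refs=H, marked=G
Mark H: refs=I H null, marked=G H
Mark I: refs=null, marked=G H I
Unmarked (collected): A B C D E F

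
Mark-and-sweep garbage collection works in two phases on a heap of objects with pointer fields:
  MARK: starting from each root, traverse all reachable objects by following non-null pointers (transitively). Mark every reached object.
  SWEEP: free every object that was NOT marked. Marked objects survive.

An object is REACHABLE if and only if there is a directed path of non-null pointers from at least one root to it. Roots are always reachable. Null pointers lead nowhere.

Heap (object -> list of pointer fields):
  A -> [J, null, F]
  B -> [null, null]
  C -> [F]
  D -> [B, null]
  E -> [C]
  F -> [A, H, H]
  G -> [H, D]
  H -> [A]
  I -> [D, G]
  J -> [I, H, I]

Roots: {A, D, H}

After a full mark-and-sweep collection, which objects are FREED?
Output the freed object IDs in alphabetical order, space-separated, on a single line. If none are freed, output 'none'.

Roots: A D H
Mark A: refs=J null F, marked=A
Mark D: refs=B null, marked=A D
Mark H: refs=A, marked=A D H
Mark J: refs=I H I, marked=A D H J
Mark F: refs=A H H, marked=A D F H J
Mark B: refs=null null, marked=A B D F H J
Mark I: refs=D G, marked=A B D F H I J
Mark G: refs=H D, marked=A B D F G H I J
Unmarked (collected): C E

Answer: C E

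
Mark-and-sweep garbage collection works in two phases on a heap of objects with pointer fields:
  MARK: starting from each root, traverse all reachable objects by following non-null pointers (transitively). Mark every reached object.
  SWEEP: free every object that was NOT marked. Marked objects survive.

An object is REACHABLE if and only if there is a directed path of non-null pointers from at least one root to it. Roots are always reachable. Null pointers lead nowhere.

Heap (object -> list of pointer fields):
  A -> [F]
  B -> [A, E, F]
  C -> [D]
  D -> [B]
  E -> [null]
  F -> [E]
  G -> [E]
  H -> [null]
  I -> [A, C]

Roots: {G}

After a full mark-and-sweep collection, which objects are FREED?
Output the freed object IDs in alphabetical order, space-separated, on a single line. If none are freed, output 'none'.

Answer: A B C D F H I

Derivation:
Roots: G
Mark G: refs=E, marked=G
Mark E: refs=null, marked=E G
Unmarked (collected): A B C D F H I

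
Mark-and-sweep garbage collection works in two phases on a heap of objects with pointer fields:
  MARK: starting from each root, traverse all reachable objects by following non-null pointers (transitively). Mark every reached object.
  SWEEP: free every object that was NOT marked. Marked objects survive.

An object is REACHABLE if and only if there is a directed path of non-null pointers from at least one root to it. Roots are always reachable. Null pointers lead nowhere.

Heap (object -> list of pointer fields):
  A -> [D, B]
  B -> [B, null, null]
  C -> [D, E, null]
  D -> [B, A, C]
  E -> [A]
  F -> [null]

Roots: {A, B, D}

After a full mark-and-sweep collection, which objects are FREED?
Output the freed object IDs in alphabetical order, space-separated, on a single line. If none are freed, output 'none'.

Answer: F

Derivation:
Roots: A B D
Mark A: refs=D B, marked=A
Mark B: refs=B null null, marked=A B
Mark D: refs=B A C, marked=A B D
Mark C: refs=D E null, marked=A B C D
Mark E: refs=A, marked=A B C D E
Unmarked (collected): F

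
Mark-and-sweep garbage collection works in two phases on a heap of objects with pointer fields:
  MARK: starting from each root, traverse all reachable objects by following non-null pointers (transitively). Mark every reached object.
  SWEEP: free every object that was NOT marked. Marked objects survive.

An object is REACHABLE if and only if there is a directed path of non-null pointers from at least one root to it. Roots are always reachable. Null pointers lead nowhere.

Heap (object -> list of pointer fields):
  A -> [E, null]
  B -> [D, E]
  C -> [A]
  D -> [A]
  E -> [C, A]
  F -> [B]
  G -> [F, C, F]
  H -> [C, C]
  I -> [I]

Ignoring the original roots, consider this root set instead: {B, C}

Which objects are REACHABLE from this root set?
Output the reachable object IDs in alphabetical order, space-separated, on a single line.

Answer: A B C D E

Derivation:
Roots: B C
Mark B: refs=D E, marked=B
Mark C: refs=A, marked=B C
Mark D: refs=A, marked=B C D
Mark E: refs=C A, marked=B C D E
Mark A: refs=E null, marked=A B C D E
Unmarked (collected): F G H I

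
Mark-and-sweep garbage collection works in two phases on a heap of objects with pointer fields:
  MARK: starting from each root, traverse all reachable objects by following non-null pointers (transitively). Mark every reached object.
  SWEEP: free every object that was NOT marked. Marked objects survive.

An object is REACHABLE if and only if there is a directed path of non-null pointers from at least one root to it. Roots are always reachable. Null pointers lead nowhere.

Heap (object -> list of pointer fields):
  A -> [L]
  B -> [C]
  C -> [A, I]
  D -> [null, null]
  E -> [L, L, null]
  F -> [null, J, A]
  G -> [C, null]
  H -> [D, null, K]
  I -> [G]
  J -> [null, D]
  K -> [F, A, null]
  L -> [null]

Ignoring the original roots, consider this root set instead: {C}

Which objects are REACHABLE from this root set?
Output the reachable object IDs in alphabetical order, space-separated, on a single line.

Roots: C
Mark C: refs=A I, marked=C
Mark A: refs=L, marked=A C
Mark I: refs=G, marked=A C I
Mark L: refs=null, marked=A C I L
Mark G: refs=C null, marked=A C G I L
Unmarked (collected): B D E F H J K

Answer: A C G I L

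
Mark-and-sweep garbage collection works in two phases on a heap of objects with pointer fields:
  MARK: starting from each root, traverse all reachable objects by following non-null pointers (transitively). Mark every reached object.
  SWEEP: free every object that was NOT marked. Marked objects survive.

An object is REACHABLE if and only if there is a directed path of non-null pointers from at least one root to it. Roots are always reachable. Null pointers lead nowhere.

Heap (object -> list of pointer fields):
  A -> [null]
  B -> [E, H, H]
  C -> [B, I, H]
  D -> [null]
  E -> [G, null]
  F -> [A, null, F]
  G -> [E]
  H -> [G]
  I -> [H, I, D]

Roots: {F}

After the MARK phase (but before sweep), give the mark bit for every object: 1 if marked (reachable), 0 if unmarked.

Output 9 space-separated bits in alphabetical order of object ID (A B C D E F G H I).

Roots: F
Mark F: refs=A null F, marked=F
Mark A: refs=null, marked=A F
Unmarked (collected): B C D E G H I

Answer: 1 0 0 0 0 1 0 0 0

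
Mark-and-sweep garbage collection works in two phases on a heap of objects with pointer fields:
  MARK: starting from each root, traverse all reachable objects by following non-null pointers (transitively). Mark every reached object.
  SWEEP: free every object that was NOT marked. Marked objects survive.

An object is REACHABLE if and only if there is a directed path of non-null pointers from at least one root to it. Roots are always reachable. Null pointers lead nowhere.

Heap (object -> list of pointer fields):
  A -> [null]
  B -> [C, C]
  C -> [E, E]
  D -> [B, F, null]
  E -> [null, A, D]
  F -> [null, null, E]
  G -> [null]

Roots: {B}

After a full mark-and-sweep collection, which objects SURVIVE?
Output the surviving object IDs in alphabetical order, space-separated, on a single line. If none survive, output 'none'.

Answer: A B C D E F

Derivation:
Roots: B
Mark B: refs=C C, marked=B
Mark C: refs=E E, marked=B C
Mark E: refs=null A D, marked=B C E
Mark A: refs=null, marked=A B C E
Mark D: refs=B F null, marked=A B C D E
Mark F: refs=null null E, marked=A B C D E F
Unmarked (collected): G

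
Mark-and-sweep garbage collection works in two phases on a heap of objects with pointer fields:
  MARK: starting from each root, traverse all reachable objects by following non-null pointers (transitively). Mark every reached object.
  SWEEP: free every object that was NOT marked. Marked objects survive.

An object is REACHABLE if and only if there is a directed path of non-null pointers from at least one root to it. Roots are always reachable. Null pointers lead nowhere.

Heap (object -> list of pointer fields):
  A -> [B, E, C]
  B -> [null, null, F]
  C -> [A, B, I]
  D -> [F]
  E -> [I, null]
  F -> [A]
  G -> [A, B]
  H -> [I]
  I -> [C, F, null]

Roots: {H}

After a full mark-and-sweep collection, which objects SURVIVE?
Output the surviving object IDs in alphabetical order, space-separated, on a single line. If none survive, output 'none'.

Roots: H
Mark H: refs=I, marked=H
Mark I: refs=C F null, marked=H I
Mark C: refs=A B I, marked=C H I
Mark F: refs=A, marked=C F H I
Mark A: refs=B E C, marked=A C F H I
Mark B: refs=null null F, marked=A B C F H I
Mark E: refs=I null, marked=A B C E F H I
Unmarked (collected): D G

Answer: A B C E F H I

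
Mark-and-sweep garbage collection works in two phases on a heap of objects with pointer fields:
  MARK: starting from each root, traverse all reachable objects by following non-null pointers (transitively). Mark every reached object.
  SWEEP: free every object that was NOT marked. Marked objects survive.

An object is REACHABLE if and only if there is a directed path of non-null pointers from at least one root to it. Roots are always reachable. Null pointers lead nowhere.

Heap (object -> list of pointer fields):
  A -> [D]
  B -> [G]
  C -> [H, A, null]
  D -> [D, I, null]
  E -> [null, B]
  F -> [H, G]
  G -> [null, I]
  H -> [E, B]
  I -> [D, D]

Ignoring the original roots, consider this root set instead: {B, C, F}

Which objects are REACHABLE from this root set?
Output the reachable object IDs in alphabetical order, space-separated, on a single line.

Answer: A B C D E F G H I

Derivation:
Roots: B C F
Mark B: refs=G, marked=B
Mark C: refs=H A null, marked=B C
Mark F: refs=H G, marked=B C F
Mark G: refs=null I, marked=B C F G
Mark H: refs=E B, marked=B C F G H
Mark A: refs=D, marked=A B C F G H
Mark I: refs=D D, marked=A B C F G H I
Mark E: refs=null B, marked=A B C E F G H I
Mark D: refs=D I null, marked=A B C D E F G H I
Unmarked (collected): (none)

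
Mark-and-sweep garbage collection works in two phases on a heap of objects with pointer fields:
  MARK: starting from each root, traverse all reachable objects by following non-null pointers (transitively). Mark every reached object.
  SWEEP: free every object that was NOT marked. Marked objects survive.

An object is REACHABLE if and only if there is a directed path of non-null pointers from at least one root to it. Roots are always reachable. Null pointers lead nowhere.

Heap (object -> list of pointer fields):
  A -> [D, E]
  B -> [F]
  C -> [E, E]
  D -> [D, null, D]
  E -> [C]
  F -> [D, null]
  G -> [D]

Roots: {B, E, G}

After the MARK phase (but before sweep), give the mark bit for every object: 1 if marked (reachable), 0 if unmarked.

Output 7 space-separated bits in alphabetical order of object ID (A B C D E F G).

Roots: B E G
Mark B: refs=F, marked=B
Mark E: refs=C, marked=B E
Mark G: refs=D, marked=B E G
Mark F: refs=D null, marked=B E F G
Mark C: refs=E E, marked=B C E F G
Mark D: refs=D null D, marked=B C D E F G
Unmarked (collected): A

Answer: 0 1 1 1 1 1 1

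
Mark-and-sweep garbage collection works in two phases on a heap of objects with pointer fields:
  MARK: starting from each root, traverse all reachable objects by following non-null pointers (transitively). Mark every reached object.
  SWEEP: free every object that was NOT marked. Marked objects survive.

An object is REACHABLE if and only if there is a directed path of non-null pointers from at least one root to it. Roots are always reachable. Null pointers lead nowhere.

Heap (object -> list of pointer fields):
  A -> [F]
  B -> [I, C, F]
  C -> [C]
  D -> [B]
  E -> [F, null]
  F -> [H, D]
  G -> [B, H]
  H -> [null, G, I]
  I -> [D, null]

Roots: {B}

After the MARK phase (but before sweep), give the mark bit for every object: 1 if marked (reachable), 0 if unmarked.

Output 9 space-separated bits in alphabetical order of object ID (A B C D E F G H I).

Answer: 0 1 1 1 0 1 1 1 1

Derivation:
Roots: B
Mark B: refs=I C F, marked=B
Mark I: refs=D null, marked=B I
Mark C: refs=C, marked=B C I
Mark F: refs=H D, marked=B C F I
Mark D: refs=B, marked=B C D F I
Mark H: refs=null G I, marked=B C D F H I
Mark G: refs=B H, marked=B C D F G H I
Unmarked (collected): A E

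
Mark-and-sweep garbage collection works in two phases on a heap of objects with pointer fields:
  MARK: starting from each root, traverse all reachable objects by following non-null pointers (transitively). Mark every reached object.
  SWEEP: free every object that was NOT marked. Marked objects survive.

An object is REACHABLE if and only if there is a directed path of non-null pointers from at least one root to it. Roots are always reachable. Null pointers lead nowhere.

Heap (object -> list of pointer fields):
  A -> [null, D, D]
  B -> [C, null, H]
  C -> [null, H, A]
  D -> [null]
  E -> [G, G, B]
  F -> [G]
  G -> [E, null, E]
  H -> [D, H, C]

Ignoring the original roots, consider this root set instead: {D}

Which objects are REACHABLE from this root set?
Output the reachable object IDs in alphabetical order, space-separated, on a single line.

Answer: D

Derivation:
Roots: D
Mark D: refs=null, marked=D
Unmarked (collected): A B C E F G H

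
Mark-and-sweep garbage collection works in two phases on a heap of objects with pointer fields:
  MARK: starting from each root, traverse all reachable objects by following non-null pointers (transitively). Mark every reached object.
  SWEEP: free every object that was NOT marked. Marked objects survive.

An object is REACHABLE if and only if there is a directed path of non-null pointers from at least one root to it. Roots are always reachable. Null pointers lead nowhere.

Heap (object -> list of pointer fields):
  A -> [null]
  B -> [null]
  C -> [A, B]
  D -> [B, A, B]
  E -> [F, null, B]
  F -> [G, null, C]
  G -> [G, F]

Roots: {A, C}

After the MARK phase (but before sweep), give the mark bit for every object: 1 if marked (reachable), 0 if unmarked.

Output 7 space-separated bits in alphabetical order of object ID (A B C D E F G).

Answer: 1 1 1 0 0 0 0

Derivation:
Roots: A C
Mark A: refs=null, marked=A
Mark C: refs=A B, marked=A C
Mark B: refs=null, marked=A B C
Unmarked (collected): D E F G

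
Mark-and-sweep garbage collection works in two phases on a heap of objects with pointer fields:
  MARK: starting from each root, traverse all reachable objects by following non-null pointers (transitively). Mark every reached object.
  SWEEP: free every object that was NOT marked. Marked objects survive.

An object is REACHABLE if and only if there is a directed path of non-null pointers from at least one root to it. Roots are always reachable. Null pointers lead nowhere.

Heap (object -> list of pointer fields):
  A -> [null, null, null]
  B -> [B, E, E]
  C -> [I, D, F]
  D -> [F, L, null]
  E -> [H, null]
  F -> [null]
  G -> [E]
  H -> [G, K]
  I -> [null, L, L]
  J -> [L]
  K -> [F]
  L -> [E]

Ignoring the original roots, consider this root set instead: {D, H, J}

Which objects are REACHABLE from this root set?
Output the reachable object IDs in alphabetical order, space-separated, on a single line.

Answer: D E F G H J K L

Derivation:
Roots: D H J
Mark D: refs=F L null, marked=D
Mark H: refs=G K, marked=D H
Mark J: refs=L, marked=D H J
Mark F: refs=null, marked=D F H J
Mark L: refs=E, marked=D F H J L
Mark G: refs=E, marked=D F G H J L
Mark K: refs=F, marked=D F G H J K L
Mark E: refs=H null, marked=D E F G H J K L
Unmarked (collected): A B C I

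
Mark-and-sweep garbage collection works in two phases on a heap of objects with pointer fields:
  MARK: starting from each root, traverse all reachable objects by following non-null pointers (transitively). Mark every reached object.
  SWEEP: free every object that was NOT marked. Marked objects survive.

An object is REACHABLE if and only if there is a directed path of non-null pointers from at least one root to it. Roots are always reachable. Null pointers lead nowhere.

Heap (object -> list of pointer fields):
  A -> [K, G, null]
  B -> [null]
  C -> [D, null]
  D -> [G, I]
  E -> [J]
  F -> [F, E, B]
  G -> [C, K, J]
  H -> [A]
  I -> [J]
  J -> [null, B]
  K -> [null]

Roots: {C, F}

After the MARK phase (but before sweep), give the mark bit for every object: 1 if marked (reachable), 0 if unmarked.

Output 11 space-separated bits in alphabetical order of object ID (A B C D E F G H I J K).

Roots: C F
Mark C: refs=D null, marked=C
Mark F: refs=F E B, marked=C F
Mark D: refs=G I, marked=C D F
Mark E: refs=J, marked=C D E F
Mark B: refs=null, marked=B C D E F
Mark G: refs=C K J, marked=B C D E F G
Mark I: refs=J, marked=B C D E F G I
Mark J: refs=null B, marked=B C D E F G I J
Mark K: refs=null, marked=B C D E F G I J K
Unmarked (collected): A H

Answer: 0 1 1 1 1 1 1 0 1 1 1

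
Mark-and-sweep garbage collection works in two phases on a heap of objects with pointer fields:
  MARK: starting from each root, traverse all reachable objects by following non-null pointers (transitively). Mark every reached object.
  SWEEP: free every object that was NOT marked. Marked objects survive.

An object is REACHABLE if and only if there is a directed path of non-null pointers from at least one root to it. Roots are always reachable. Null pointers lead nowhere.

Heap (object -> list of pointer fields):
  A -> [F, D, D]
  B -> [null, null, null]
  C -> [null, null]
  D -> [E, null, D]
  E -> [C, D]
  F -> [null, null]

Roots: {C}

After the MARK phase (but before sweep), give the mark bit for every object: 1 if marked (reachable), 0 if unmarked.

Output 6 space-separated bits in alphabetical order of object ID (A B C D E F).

Answer: 0 0 1 0 0 0

Derivation:
Roots: C
Mark C: refs=null null, marked=C
Unmarked (collected): A B D E F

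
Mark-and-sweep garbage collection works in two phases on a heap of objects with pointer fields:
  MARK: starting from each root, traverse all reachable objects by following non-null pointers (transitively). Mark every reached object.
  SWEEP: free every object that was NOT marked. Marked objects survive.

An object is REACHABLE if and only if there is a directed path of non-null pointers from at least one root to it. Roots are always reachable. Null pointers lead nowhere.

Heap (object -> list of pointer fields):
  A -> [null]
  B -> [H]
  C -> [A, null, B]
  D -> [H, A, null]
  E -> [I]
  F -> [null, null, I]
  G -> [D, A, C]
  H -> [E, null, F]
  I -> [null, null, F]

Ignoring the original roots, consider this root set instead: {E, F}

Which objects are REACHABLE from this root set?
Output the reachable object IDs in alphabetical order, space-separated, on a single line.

Answer: E F I

Derivation:
Roots: E F
Mark E: refs=I, marked=E
Mark F: refs=null null I, marked=E F
Mark I: refs=null null F, marked=E F I
Unmarked (collected): A B C D G H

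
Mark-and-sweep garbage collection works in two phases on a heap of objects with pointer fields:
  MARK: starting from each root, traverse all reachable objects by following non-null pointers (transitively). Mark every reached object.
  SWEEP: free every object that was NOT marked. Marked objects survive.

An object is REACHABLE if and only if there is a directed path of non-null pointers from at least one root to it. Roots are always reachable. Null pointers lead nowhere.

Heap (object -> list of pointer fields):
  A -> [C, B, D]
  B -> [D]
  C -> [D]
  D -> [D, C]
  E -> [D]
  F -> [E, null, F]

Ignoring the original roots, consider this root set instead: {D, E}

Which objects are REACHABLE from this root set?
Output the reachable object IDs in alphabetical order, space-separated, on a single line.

Answer: C D E

Derivation:
Roots: D E
Mark D: refs=D C, marked=D
Mark E: refs=D, marked=D E
Mark C: refs=D, marked=C D E
Unmarked (collected): A B F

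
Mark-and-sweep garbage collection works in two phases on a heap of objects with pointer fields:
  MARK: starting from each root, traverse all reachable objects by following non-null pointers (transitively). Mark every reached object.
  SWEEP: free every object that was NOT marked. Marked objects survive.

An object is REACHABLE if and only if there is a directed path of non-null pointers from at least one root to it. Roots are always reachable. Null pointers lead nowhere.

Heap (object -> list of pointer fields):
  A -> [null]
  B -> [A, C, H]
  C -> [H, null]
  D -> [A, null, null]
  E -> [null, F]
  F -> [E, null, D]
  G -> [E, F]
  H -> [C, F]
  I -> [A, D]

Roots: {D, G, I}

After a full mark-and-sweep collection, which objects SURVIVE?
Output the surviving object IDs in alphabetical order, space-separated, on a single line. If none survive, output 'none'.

Answer: A D E F G I

Derivation:
Roots: D G I
Mark D: refs=A null null, marked=D
Mark G: refs=E F, marked=D G
Mark I: refs=A D, marked=D G I
Mark A: refs=null, marked=A D G I
Mark E: refs=null F, marked=A D E G I
Mark F: refs=E null D, marked=A D E F G I
Unmarked (collected): B C H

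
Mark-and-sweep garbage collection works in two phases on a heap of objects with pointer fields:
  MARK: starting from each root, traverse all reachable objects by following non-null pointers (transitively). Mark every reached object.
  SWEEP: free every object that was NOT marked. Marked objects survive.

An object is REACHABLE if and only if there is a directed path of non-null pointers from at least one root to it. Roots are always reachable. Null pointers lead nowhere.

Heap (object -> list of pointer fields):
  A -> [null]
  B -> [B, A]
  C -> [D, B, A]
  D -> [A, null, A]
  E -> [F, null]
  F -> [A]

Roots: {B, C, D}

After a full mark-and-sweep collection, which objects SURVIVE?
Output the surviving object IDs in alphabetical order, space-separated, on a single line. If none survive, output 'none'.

Answer: A B C D

Derivation:
Roots: B C D
Mark B: refs=B A, marked=B
Mark C: refs=D B A, marked=B C
Mark D: refs=A null A, marked=B C D
Mark A: refs=null, marked=A B C D
Unmarked (collected): E F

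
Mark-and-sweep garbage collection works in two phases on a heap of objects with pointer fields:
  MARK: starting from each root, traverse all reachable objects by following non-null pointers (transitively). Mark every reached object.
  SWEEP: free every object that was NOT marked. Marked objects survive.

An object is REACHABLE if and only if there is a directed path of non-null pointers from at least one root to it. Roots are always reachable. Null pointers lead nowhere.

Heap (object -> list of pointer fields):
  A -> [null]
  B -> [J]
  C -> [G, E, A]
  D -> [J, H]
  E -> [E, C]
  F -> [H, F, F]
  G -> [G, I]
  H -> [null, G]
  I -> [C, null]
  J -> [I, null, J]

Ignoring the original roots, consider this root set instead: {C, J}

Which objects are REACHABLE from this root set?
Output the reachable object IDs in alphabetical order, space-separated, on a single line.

Roots: C J
Mark C: refs=G E A, marked=C
Mark J: refs=I null J, marked=C J
Mark G: refs=G I, marked=C G J
Mark E: refs=E C, marked=C E G J
Mark A: refs=null, marked=A C E G J
Mark I: refs=C null, marked=A C E G I J
Unmarked (collected): B D F H

Answer: A C E G I J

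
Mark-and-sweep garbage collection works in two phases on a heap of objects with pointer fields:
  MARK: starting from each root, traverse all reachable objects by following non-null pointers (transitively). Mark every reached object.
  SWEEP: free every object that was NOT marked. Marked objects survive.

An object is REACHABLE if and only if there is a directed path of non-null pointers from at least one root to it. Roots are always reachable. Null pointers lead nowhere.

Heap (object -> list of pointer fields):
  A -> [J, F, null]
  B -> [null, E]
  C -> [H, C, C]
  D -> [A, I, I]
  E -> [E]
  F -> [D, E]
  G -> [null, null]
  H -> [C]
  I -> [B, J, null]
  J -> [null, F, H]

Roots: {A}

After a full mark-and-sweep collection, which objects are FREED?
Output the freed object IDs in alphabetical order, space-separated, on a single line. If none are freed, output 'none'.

Roots: A
Mark A: refs=J F null, marked=A
Mark J: refs=null F H, marked=A J
Mark F: refs=D E, marked=A F J
Mark H: refs=C, marked=A F H J
Mark D: refs=A I I, marked=A D F H J
Mark E: refs=E, marked=A D E F H J
Mark C: refs=H C C, marked=A C D E F H J
Mark I: refs=B J null, marked=A C D E F H I J
Mark B: refs=null E, marked=A B C D E F H I J
Unmarked (collected): G

Answer: G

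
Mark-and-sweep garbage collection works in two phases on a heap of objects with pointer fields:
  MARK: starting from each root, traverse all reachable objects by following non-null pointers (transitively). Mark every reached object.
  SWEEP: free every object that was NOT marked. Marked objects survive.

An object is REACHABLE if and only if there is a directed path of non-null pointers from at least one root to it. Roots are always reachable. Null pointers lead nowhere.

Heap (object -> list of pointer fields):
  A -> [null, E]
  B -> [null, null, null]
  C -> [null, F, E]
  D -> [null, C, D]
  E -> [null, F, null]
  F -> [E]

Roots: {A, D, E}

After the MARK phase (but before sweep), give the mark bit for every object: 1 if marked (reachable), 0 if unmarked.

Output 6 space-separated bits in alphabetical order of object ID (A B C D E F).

Roots: A D E
Mark A: refs=null E, marked=A
Mark D: refs=null C D, marked=A D
Mark E: refs=null F null, marked=A D E
Mark C: refs=null F E, marked=A C D E
Mark F: refs=E, marked=A C D E F
Unmarked (collected): B

Answer: 1 0 1 1 1 1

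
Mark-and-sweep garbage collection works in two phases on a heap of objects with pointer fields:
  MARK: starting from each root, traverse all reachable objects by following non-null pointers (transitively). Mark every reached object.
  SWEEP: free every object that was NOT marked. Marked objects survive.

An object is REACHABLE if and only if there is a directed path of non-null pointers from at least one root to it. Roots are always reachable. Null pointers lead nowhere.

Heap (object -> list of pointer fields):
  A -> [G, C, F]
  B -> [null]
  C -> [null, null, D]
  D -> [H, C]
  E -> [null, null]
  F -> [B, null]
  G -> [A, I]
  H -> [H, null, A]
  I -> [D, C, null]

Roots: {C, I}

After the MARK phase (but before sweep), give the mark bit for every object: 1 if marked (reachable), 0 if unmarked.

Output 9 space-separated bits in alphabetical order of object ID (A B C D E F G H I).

Roots: C I
Mark C: refs=null null D, marked=C
Mark I: refs=D C null, marked=C I
Mark D: refs=H C, marked=C D I
Mark H: refs=H null A, marked=C D H I
Mark A: refs=G C F, marked=A C D H I
Mark G: refs=A I, marked=A C D G H I
Mark F: refs=B null, marked=A C D F G H I
Mark B: refs=null, marked=A B C D F G H I
Unmarked (collected): E

Answer: 1 1 1 1 0 1 1 1 1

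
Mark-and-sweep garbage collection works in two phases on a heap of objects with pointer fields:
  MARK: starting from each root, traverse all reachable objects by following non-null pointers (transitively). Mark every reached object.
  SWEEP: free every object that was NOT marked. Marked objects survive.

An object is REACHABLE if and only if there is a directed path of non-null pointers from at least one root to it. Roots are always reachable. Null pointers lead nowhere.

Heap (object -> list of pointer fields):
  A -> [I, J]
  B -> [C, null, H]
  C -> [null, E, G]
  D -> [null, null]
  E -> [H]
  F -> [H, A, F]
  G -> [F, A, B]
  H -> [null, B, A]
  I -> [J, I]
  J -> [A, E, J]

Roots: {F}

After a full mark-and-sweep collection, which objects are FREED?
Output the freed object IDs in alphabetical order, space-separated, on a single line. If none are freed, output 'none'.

Roots: F
Mark F: refs=H A F, marked=F
Mark H: refs=null B A, marked=F H
Mark A: refs=I J, marked=A F H
Mark B: refs=C null H, marked=A B F H
Mark I: refs=J I, marked=A B F H I
Mark J: refs=A E J, marked=A B F H I J
Mark C: refs=null E G, marked=A B C F H I J
Mark E: refs=H, marked=A B C E F H I J
Mark G: refs=F A B, marked=A B C E F G H I J
Unmarked (collected): D

Answer: D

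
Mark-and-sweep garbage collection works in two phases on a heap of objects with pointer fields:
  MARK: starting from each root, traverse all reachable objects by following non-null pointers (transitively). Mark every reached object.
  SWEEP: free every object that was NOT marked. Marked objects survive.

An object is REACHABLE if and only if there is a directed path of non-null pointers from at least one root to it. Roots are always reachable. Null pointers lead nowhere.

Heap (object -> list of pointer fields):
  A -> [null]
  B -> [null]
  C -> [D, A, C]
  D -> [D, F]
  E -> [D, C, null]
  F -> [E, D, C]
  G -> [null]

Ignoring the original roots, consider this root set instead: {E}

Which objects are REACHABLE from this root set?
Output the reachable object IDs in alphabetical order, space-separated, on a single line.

Answer: A C D E F

Derivation:
Roots: E
Mark E: refs=D C null, marked=E
Mark D: refs=D F, marked=D E
Mark C: refs=D A C, marked=C D E
Mark F: refs=E D C, marked=C D E F
Mark A: refs=null, marked=A C D E F
Unmarked (collected): B G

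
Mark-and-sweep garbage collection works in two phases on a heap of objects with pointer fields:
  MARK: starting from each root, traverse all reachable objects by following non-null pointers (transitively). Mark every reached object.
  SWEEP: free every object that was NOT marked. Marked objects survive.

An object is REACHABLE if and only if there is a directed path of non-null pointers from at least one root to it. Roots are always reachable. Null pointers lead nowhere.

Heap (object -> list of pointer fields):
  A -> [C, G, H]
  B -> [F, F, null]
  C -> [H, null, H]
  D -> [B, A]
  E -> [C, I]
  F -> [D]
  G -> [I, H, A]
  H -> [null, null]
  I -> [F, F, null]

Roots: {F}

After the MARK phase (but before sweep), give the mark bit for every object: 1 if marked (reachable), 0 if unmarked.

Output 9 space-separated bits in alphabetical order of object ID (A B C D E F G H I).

Roots: F
Mark F: refs=D, marked=F
Mark D: refs=B A, marked=D F
Mark B: refs=F F null, marked=B D F
Mark A: refs=C G H, marked=A B D F
Mark C: refs=H null H, marked=A B C D F
Mark G: refs=I H A, marked=A B C D F G
Mark H: refs=null null, marked=A B C D F G H
Mark I: refs=F F null, marked=A B C D F G H I
Unmarked (collected): E

Answer: 1 1 1 1 0 1 1 1 1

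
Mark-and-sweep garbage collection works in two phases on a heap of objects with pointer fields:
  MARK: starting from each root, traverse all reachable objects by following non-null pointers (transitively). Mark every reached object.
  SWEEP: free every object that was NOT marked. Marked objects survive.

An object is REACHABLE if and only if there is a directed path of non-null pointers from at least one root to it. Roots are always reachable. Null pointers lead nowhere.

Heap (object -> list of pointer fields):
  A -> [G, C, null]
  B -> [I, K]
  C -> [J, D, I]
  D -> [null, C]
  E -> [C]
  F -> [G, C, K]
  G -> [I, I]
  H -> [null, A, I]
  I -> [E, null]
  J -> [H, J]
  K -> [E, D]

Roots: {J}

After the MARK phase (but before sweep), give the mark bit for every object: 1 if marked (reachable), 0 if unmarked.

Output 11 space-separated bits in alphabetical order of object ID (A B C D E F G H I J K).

Answer: 1 0 1 1 1 0 1 1 1 1 0

Derivation:
Roots: J
Mark J: refs=H J, marked=J
Mark H: refs=null A I, marked=H J
Mark A: refs=G C null, marked=A H J
Mark I: refs=E null, marked=A H I J
Mark G: refs=I I, marked=A G H I J
Mark C: refs=J D I, marked=A C G H I J
Mark E: refs=C, marked=A C E G H I J
Mark D: refs=null C, marked=A C D E G H I J
Unmarked (collected): B F K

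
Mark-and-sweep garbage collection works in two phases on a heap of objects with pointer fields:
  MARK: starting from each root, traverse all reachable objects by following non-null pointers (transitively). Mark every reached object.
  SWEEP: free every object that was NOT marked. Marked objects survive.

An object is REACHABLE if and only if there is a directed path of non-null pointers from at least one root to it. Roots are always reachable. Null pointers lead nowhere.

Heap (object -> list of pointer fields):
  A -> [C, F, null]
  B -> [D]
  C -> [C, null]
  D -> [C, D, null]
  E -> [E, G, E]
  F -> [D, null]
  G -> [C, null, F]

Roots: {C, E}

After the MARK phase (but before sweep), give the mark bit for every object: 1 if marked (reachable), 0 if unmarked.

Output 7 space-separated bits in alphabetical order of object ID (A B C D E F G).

Roots: C E
Mark C: refs=C null, marked=C
Mark E: refs=E G E, marked=C E
Mark G: refs=C null F, marked=C E G
Mark F: refs=D null, marked=C E F G
Mark D: refs=C D null, marked=C D E F G
Unmarked (collected): A B

Answer: 0 0 1 1 1 1 1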